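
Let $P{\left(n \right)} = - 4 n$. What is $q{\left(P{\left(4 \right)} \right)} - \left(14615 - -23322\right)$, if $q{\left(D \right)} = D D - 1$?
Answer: $-37682$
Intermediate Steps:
$q{\left(D \right)} = -1 + D^{2}$ ($q{\left(D \right)} = D^{2} - 1 = -1 + D^{2}$)
$q{\left(P{\left(4 \right)} \right)} - \left(14615 - -23322\right) = \left(-1 + \left(\left(-4\right) 4\right)^{2}\right) - \left(14615 - -23322\right) = \left(-1 + \left(-16\right)^{2}\right) - \left(14615 + 23322\right) = \left(-1 + 256\right) - 37937 = 255 - 37937 = -37682$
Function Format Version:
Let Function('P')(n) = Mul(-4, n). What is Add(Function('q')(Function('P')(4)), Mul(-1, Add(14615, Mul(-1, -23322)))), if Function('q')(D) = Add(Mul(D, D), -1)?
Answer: -37682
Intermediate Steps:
Function('q')(D) = Add(-1, Pow(D, 2)) (Function('q')(D) = Add(Pow(D, 2), -1) = Add(-1, Pow(D, 2)))
Add(Function('q')(Function('P')(4)), Mul(-1, Add(14615, Mul(-1, -23322)))) = Add(Add(-1, Pow(Mul(-4, 4), 2)), Mul(-1, Add(14615, Mul(-1, -23322)))) = Add(Add(-1, Pow(-16, 2)), Mul(-1, Add(14615, 23322))) = Add(Add(-1, 256), Mul(-1, 37937)) = Add(255, -37937) = -37682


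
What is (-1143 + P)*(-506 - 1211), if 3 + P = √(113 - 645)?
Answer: 1967682 - 3434*I*√133 ≈ 1.9677e+6 - 39603.0*I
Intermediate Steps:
P = -3 + 2*I*√133 (P = -3 + √(113 - 645) = -3 + √(-532) = -3 + 2*I*√133 ≈ -3.0 + 23.065*I)
(-1143 + P)*(-506 - 1211) = (-1143 + (-3 + 2*I*√133))*(-506 - 1211) = (-1146 + 2*I*√133)*(-1717) = 1967682 - 3434*I*√133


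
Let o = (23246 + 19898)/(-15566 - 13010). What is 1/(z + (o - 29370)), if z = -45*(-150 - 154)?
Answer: -3572/56050073 ≈ -6.3729e-5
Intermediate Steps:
o = -5393/3572 (o = 43144/(-28576) = 43144*(-1/28576) = -5393/3572 ≈ -1.5098)
z = 13680 (z = -45*(-304) = 13680)
1/(z + (o - 29370)) = 1/(13680 + (-5393/3572 - 29370)) = 1/(13680 - 104915033/3572) = 1/(-56050073/3572) = -3572/56050073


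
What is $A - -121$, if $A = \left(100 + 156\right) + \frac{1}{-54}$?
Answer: $\frac{20357}{54} \approx 376.98$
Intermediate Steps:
$A = \frac{13823}{54}$ ($A = 256 - \frac{1}{54} = \frac{13823}{54} \approx 255.98$)
$A - -121 = \frac{13823}{54} - -121 = \frac{13823}{54} + 121 = \frac{20357}{54}$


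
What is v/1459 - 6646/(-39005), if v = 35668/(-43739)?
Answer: 422724595506/2489111915005 ≈ 0.16983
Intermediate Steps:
v = -35668/43739 (v = 35668*(-1/43739) = -35668/43739 ≈ -0.81547)
v/1459 - 6646/(-39005) = -35668/43739/1459 - 6646/(-39005) = -35668/43739*1/1459 - 6646*(-1/39005) = -35668/63815201 + 6646/39005 = 422724595506/2489111915005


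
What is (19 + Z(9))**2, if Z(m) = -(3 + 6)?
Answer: 100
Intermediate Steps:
Z(m) = -9 (Z(m) = -1*9 = -9)
(19 + Z(9))**2 = (19 - 9)**2 = 10**2 = 100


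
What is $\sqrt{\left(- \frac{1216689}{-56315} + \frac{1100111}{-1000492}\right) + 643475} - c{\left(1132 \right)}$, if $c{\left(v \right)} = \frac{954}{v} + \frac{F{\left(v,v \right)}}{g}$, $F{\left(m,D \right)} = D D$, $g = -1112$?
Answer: $\frac{90594445}{78674} + \frac{\sqrt{510694221869001438816112635}}{28171353490} \approx 1953.7$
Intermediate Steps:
$F{\left(m,D \right)} = D^{2}$
$c{\left(v \right)} = \frac{954}{v} - \frac{v^{2}}{1112}$ ($c{\left(v \right)} = \frac{954}{v} + \frac{v^{2}}{-1112} = \frac{954}{v} + v^{2} \left(- \frac{1}{1112}\right) = \frac{954}{v} - \frac{v^{2}}{1112}$)
$\sqrt{\left(- \frac{1216689}{-56315} + \frac{1100111}{-1000492}\right) + 643475} - c{\left(1132 \right)} = \sqrt{\left(- \frac{1216689}{-56315} + \frac{1100111}{-1000492}\right) + 643475} - \frac{1060848 - 1132^{3}}{1112 \cdot 1132} = \sqrt{\left(\left(-1216689\right) \left(- \frac{1}{56315}\right) + 1100111 \left(- \frac{1}{1000492}\right)\right) + 643475} - \frac{1}{1112} \cdot \frac{1}{1132} \left(1060848 - 1450571968\right) = \sqrt{\left(\frac{1216689}{56315} - \frac{1100111}{1000492}\right) + 643475} - \frac{1}{1112} \cdot \frac{1}{1132} \left(1060848 - 1450571968\right) = \sqrt{\frac{1155334860023}{56342706980} + 643475} - \frac{1}{1112} \cdot \frac{1}{1132} \left(-1449511120\right) = \sqrt{\frac{36256278708815523}{56342706980}} - - \frac{90594445}{78674} = \frac{\sqrt{510694221869001438816112635}}{28171353490} + \frac{90594445}{78674} = \frac{90594445}{78674} + \frac{\sqrt{510694221869001438816112635}}{28171353490}$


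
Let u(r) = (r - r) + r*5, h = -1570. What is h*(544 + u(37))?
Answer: -1144530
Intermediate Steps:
u(r) = 5*r (u(r) = 0 + 5*r = 5*r)
h*(544 + u(37)) = -1570*(544 + 5*37) = -1570*(544 + 185) = -1570*729 = -1144530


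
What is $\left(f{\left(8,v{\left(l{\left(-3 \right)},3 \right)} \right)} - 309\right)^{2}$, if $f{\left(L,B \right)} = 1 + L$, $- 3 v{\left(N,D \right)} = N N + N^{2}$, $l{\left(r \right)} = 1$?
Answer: $90000$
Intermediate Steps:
$v{\left(N,D \right)} = - \frac{2 N^{2}}{3}$ ($v{\left(N,D \right)} = - \frac{N N + N^{2}}{3} = - \frac{N^{2} + N^{2}}{3} = - \frac{2 N^{2}}{3}$)
$\left(f{\left(8,v{\left(l{\left(-3 \right)},3 \right)} \right)} - 309\right)^{2} = \left(\left(1 + 8\right) - 309\right)^{2} = \left(9 - 309\right)^{2} = \left(-300\right)^{2} = 90000$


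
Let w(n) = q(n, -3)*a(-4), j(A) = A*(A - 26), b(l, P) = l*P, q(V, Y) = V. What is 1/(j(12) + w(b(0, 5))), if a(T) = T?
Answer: -1/168 ≈ -0.0059524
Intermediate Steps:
b(l, P) = P*l
j(A) = A*(-26 + A)
w(n) = -4*n (w(n) = n*(-4) = -4*n)
1/(j(12) + w(b(0, 5))) = 1/(12*(-26 + 12) - 20*0) = 1/(12*(-14) - 4*0) = 1/(-168 + 0) = 1/(-168) = -1/168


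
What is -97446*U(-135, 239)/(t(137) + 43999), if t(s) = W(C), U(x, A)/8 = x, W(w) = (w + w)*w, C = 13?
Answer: 35080560/14779 ≈ 2373.7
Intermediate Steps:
W(w) = 2*w² (W(w) = (2*w)*w = 2*w²)
U(x, A) = 8*x
t(s) = 338 (t(s) = 2*13² = 2*169 = 338)
-97446*U(-135, 239)/(t(137) + 43999) = -97446*(-1080/(338 + 43999)) = -97446/(44337/(-1080)) = -97446/(44337*(-1/1080)) = -97446/(-14779/360) = -97446*(-360/14779) = 35080560/14779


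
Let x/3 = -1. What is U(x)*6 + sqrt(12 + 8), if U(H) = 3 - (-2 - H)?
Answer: 12 + 2*sqrt(5) ≈ 16.472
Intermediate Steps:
x = -3 (x = 3*(-1) = -3)
U(H) = 5 + H (U(H) = 3 + (2 + H) = 5 + H)
U(x)*6 + sqrt(12 + 8) = (5 - 3)*6 + sqrt(12 + 8) = 2*6 + sqrt(20) = 12 + 2*sqrt(5)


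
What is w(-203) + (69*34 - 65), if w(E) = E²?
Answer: 43490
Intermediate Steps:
w(-203) + (69*34 - 65) = (-203)² + (69*34 - 65) = 41209 + (2346 - 65) = 41209 + 2281 = 43490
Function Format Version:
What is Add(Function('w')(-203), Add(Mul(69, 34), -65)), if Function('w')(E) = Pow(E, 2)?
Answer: 43490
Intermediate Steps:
Add(Function('w')(-203), Add(Mul(69, 34), -65)) = Add(Pow(-203, 2), Add(Mul(69, 34), -65)) = Add(41209, Add(2346, -65)) = Add(41209, 2281) = 43490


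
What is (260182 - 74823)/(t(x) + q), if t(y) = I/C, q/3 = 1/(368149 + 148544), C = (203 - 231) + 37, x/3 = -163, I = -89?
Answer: -287321093361/15328550 ≈ -18744.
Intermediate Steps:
x = -489 (x = 3*(-163) = -489)
C = 9 (C = -28 + 37 = 9)
q = 1/172231 (q = 3/(368149 + 148544) = 3/516693 = 3*(1/516693) = 1/172231 ≈ 5.8062e-6)
t(y) = -89/9
(260182 - 74823)/(t(x) + q) = (260182 - 74823)/(-89/9 + 1/172231) = 185359/(-15328550/1550079) = 185359*(-1550079/15328550) = -287321093361/15328550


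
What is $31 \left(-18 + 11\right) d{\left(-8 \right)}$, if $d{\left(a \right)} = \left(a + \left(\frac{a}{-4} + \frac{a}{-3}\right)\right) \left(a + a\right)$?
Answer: $- \frac{34720}{3} \approx -11573.0$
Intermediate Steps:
$d{\left(a \right)} = \frac{5 a^{2}}{6}$ ($d{\left(a \right)} = \left(a + \left(a \left(- \frac{1}{4}\right) + a \left(- \frac{1}{3}\right)\right)\right) 2 a = \left(a - \frac{7 a}{12}\right) 2 a = \frac{5 a}{12} \cdot 2 a = \frac{5 a^{2}}{6}$)
$31 \left(-18 + 11\right) d{\left(-8 \right)} = 31 \left(-18 + 11\right) \frac{5 \left(-8\right)^{2}}{6} = 31 \left(-7\right) \frac{5}{6} \cdot 64 = \left(-217\right) \frac{160}{3} = - \frac{34720}{3}$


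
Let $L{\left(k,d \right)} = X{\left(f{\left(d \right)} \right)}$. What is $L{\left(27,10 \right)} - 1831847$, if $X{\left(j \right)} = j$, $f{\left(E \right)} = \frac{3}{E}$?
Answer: $- \frac{18318467}{10} \approx -1.8318 \cdot 10^{6}$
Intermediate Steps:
$L{\left(k,d \right)} = \frac{3}{d}$
$L{\left(27,10 \right)} - 1831847 = \frac{3}{10} - 1831847 = - \frac{18318467}{10}$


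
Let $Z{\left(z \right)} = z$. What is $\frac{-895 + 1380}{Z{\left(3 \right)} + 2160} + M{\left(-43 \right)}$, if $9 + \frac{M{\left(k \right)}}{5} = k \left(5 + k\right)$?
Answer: $\frac{17574860}{2163} \approx 8125.2$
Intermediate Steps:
$M{\left(k \right)} = -45 + 5 k \left(5 + k\right)$
$\frac{-895 + 1380}{Z{\left(3 \right)} + 2160} + M{\left(-43 \right)} = \frac{-895 + 1380}{3 + 2160} + \left(-45 + 5 \left(-43\right)^{2} + 25 \left(-43\right)\right) = \frac{485}{2163} - -8125 = 485 \cdot \frac{1}{2163} - -8125 = \frac{485}{2163} + 8125 = \frac{17574860}{2163}$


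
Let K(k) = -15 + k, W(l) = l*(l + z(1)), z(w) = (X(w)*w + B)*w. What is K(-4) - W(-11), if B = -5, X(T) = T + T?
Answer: -173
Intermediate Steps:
X(T) = 2*T
z(w) = w*(-5 + 2*w²) (z(w) = ((2*w)*w - 5)*w = (2*w² - 5)*w = (-5 + 2*w²)*w = w*(-5 + 2*w²))
W(l) = l*(-3 + l) (W(l) = l*(l + 1*(-5 + 2*1²)) = l*(l + 1*(-5 + 2*1)) = l*(l + 1*(-5 + 2)) = l*(l + 1*(-3)) = l*(l - 3) = l*(-3 + l))
K(-4) - W(-11) = (-15 - 4) - (-11)*(-3 - 11) = -19 - (-11)*(-14) = -19 - 1*154 = -19 - 154 = -173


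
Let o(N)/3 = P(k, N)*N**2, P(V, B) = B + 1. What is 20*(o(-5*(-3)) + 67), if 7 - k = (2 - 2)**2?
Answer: 217340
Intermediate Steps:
k = 7 (k = 7 - (2 - 2)**2 = 7 - 1*0**2 = 7 - 1*0 = 7 + 0 = 7)
P(V, B) = 1 + B
o(N) = 3*N**2*(1 + N) (o(N) = 3*((1 + N)*N**2) = 3*(N**2*(1 + N)) = 3*N**2*(1 + N))
20*(o(-5*(-3)) + 67) = 20*(3*(-5*(-3))**2*(1 - 5*(-3)) + 67) = 20*(3*15**2*(1 + 15) + 67) = 20*(3*225*16 + 67) = 20*(10800 + 67) = 20*10867 = 217340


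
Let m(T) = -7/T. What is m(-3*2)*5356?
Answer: 18746/3 ≈ 6248.7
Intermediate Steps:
m(-3*2)*5356 = -7/((-3*2))*5356 = -7/(-6)*5356 = -7*(-⅙)*5356 = (7/6)*5356 = 18746/3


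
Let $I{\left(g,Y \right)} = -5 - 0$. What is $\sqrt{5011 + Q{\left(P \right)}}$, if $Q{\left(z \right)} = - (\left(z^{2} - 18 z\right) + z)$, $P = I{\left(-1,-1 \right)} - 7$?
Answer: $\sqrt{4663} \approx 68.286$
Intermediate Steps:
$I{\left(g,Y \right)} = -5$ ($I{\left(g,Y \right)} = -5 + 0 = -5$)
$P = -12$ ($P = -5 - 7 = -12$)
$Q{\left(z \right)} = - z^{2} + 17 z$ ($Q{\left(z \right)} = - (z^{2} - 17 z) = - z^{2} + 17 z$)
$\sqrt{5011 + Q{\left(P \right)}} = \sqrt{5011 - 12 \left(17 - -12\right)} = \sqrt{5011 - 12 \left(17 + 12\right)} = \sqrt{5011 - 348} = \sqrt{4663}$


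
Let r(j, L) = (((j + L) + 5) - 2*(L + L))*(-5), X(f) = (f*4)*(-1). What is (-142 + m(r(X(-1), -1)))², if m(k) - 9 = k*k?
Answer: 12020089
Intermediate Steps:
X(f) = -4*f (X(f) = (4*f)*(-1) = -4*f)
r(j, L) = -25 - 5*j + 15*L (r(j, L) = (((L + j) + 5) - 4*L)*(-5) = ((5 + L + j) - 4*L)*(-5) = (5 + j - 3*L)*(-5) = -25 - 5*j + 15*L)
m(k) = 9 + k² (m(k) = 9 + k*k = 9 + k²)
(-142 + m(r(X(-1), -1)))² = (-142 + (9 + (-25 - (-20)*(-1) + 15*(-1))²))² = (-142 + (9 + (-25 - 5*4 - 15)²))² = (-142 + (9 + (-25 - 20 - 15)²))² = (-142 + (9 + (-60)²))² = (-142 + (9 + 3600))² = (-142 + 3609)² = 3467² = 12020089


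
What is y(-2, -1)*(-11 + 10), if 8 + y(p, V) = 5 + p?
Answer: 5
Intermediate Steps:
y(p, V) = -3 + p (y(p, V) = -8 + (5 + p) = -3 + p)
y(-2, -1)*(-11 + 10) = (-3 - 2)*(-11 + 10) = -5*(-1) = 5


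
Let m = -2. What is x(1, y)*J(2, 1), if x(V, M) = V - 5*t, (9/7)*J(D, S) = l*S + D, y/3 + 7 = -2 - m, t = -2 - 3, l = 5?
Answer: 1274/9 ≈ 141.56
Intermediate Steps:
t = -5
y = -21 (y = -21 + 3*(-2 - 1*(-2)) = -21 + 3*(-2 + 2) = -21 + 3*0 = -21 + 0 = -21)
J(D, S) = 7*D/9 + 35*S/9 (J(D, S) = 7*(5*S + D)/9 = 7*(D + 5*S)/9 = 7*D/9 + 35*S/9)
x(V, M) = 25 + V (x(V, M) = V - 5*(-5) = V + 25 = 25 + V)
x(1, y)*J(2, 1) = (25 + 1)*((7/9)*2 + (35/9)*1) = 26*(14/9 + 35/9) = 26*(49/9) = 1274/9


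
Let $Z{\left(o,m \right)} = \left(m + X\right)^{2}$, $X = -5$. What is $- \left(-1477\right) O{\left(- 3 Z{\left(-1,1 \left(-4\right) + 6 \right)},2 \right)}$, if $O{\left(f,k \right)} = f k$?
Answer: $-79758$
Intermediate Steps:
$Z{\left(o,m \right)} = \left(-5 + m\right)^{2}$ ($Z{\left(o,m \right)} = \left(m - 5\right)^{2} = \left(-5 + m\right)^{2}$)
$- \left(-1477\right) O{\left(- 3 Z{\left(-1,1 \left(-4\right) + 6 \right)},2 \right)} = - \left(-1477\right) - 3 \left(-5 + \left(1 \left(-4\right) + 6\right)\right)^{2} \cdot 2 = - \left(-1477\right) - 3 \left(-5 + \left(-4 + 6\right)\right)^{2} \cdot 2 = - \left(-1477\right) - 3 \left(-5 + 2\right)^{2} \cdot 2 = - \left(-1477\right) - 3 \left(-3\right)^{2} \cdot 2 = - \left(-1477\right) \left(-3\right) 9 \cdot 2 = - \left(-1477\right) \left(\left(-27\right) 2\right) = - \left(-1477\right) \left(-54\right) = \left(-1\right) 79758 = -79758$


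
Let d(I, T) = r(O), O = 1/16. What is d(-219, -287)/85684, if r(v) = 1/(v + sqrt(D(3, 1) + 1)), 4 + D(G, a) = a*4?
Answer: 4/364157 ≈ 1.0984e-5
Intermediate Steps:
D(G, a) = -4 + 4*a (D(G, a) = -4 + a*4 = -4 + 4*a)
O = 1/16 ≈ 0.062500
r(v) = 1/(1 + v) (r(v) = 1/(v + sqrt((-4 + 4*1) + 1)) = 1/(v + sqrt((-4 + 4) + 1)) = 1/(v + sqrt(0 + 1)) = 1/(v + sqrt(1)) = 1/(v + 1) = 1/(1 + v))
d(I, T) = 16/17 (d(I, T) = 1/(1 + 1/16) = 1/(17/16) = 16/17)
d(-219, -287)/85684 = (16/17)/85684 = (16/17)*(1/85684) = 4/364157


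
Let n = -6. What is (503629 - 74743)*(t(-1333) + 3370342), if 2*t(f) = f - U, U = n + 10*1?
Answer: 1445205788721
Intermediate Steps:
U = 4 (U = -6 + 10*1 = -6 + 10 = 4)
t(f) = -2 + f/2 (t(f) = (f - 1*4)/2 = (f - 4)/2 = (-4 + f)/2 = -2 + f/2)
(503629 - 74743)*(t(-1333) + 3370342) = (503629 - 74743)*((-2 + (½)*(-1333)) + 3370342) = 428886*((-2 - 1333/2) + 3370342) = 428886*(-1337/2 + 3370342) = 428886*(6739347/2) = 1445205788721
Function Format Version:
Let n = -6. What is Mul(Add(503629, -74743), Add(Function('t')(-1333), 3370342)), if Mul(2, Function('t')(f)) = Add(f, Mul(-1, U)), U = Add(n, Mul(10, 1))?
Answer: 1445205788721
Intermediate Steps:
U = 4 (U = Add(-6, Mul(10, 1)) = Add(-6, 10) = 4)
Function('t')(f) = Add(-2, Mul(Rational(1, 2), f)) (Function('t')(f) = Mul(Rational(1, 2), Add(f, Mul(-1, 4))) = Mul(Rational(1, 2), Add(f, -4)) = Mul(Rational(1, 2), Add(-4, f)) = Add(-2, Mul(Rational(1, 2), f)))
Mul(Add(503629, -74743), Add(Function('t')(-1333), 3370342)) = Mul(Add(503629, -74743), Add(Add(-2, Mul(Rational(1, 2), -1333)), 3370342)) = Mul(428886, Add(Add(-2, Rational(-1333, 2)), 3370342)) = Mul(428886, Add(Rational(-1337, 2), 3370342)) = Mul(428886, Rational(6739347, 2)) = 1445205788721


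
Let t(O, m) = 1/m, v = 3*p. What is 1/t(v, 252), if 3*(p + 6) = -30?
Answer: 252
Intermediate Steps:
p = -16 (p = -6 + (1/3)*(-30) = -6 - 10 = -16)
v = -48 (v = 3*(-16) = -48)
1/t(v, 252) = 1/(1/252) = 252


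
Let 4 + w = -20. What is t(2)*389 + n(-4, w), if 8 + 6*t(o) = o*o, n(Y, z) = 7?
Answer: -757/3 ≈ -252.33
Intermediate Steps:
w = -24 (w = -4 - 20 = -24)
t(o) = -4/3 + o²/6 (t(o) = -4/3 + (o*o)/6 = -4/3 + o²/6)
t(2)*389 + n(-4, w) = (-4/3 + (⅙)*2²)*389 + 7 = (-4/3 + (⅙)*4)*389 + 7 = (-4/3 + ⅔)*389 + 7 = -⅔*389 + 7 = -778/3 + 7 = -757/3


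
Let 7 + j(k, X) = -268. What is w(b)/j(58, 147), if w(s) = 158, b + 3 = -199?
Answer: -158/275 ≈ -0.57455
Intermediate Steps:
b = -202 (b = -3 - 199 = -202)
j(k, X) = -275 (j(k, X) = -7 - 268 = -275)
w(b)/j(58, 147) = 158/(-275) = 158*(-1/275) = -158/275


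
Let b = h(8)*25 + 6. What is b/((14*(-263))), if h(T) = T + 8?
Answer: -29/263 ≈ -0.11027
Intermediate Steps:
h(T) = 8 + T
b = 406 (b = (8 + 8)*25 + 6 = 16*25 + 6 = 400 + 6 = 406)
b/((14*(-263))) = 406/((14*(-263))) = 406/(-3682) = 406*(-1/3682) = -29/263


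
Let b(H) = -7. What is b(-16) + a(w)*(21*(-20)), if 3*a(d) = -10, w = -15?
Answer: 1393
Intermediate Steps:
a(d) = -10/3 (a(d) = (⅓)*(-10) = -10/3)
b(-16) + a(w)*(21*(-20)) = -7 - 70*(-20) = -7 - 10/3*(-420) = -7 + 1400 = 1393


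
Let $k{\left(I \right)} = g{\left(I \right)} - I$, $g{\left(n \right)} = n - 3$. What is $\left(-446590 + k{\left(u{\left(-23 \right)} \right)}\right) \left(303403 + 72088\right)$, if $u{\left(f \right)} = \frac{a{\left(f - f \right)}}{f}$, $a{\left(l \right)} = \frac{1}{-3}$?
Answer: $-167691652163$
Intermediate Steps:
$g{\left(n \right)} = -3 + n$ ($g{\left(n \right)} = n - 3 = -3 + n$)
$a{\left(l \right)} = - \frac{1}{3}$
$u{\left(f \right)} = - \frac{1}{3 f}$
$k{\left(I \right)} = -3$ ($k{\left(I \right)} = \left(-3 + I\right) - I = -3$)
$\left(-446590 + k{\left(u{\left(-23 \right)} \right)}\right) \left(303403 + 72088\right) = \left(-446590 - 3\right) \left(303403 + 72088\right) = \left(-446593\right) 375491 = -167691652163$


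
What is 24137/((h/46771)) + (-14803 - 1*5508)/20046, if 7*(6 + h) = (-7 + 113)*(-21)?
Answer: -3771694842601/1082484 ≈ -3.4843e+6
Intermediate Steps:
h = -324 (h = -6 + ((-7 + 113)*(-21))/7 = -6 + (106*(-21))/7 = -6 + (⅐)*(-2226) = -6 - 318 = -324)
24137/((h/46771)) + (-14803 - 1*5508)/20046 = 24137/((-324/46771)) + (-14803 - 1*5508)/20046 = 24137/((-324*1/46771)) + (-14803 - 5508)*(1/20046) = 24137/(-324/46771) - 20311*1/20046 = 24137*(-46771/324) - 20311/20046 = -1128911627/324 - 20311/20046 = -3771694842601/1082484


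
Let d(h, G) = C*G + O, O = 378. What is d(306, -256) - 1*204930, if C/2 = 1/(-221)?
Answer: -45205480/221 ≈ -2.0455e+5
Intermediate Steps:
C = -2/221 (C = 2/(-221) = 2*(-1/221) = -2/221 ≈ -0.0090498)
d(h, G) = 378 - 2*G/221 (d(h, G) = -2*G/221 + 378 = 378 - 2*G/221)
d(306, -256) - 1*204930 = (378 - 2/221*(-256)) - 1*204930 = (378 + 512/221) - 204930 = 84050/221 - 204930 = -45205480/221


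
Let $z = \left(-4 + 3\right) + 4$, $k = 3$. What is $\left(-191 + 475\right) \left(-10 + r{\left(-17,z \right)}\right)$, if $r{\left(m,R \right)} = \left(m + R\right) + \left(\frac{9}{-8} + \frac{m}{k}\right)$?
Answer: $- \frac{52469}{6} \approx -8744.8$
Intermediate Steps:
$z = 3$ ($z = -1 + 4 = 3$)
$r{\left(m,R \right)} = - \frac{9}{8} + R + \frac{4 m}{3}$ ($r{\left(m,R \right)} = \left(m + R\right) + \left(\frac{9}{-8} + \frac{m}{3}\right) = \left(R + m\right) + \left(9 \left(- \frac{1}{8}\right) + m \frac{1}{3}\right) = \left(R + m\right) + \left(- \frac{9}{8} + \frac{m}{3}\right) = - \frac{9}{8} + R + \frac{4 m}{3}$)
$\left(-191 + 475\right) \left(-10 + r{\left(-17,z \right)}\right) = \left(-191 + 475\right) \left(-10 + \left(- \frac{9}{8} + 3 + \frac{4}{3} \left(-17\right)\right)\right) = 284 \left(-10 - \frac{499}{24}\right) = 284 \left(- \frac{739}{24}\right) = - \frac{52469}{6}$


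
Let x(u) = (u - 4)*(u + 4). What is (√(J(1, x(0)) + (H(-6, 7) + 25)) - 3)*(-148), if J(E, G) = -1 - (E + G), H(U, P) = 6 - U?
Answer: 444 - 148*√51 ≈ -612.93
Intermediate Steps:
x(u) = (-4 + u)*(4 + u)
J(E, G) = -1 - E - G (J(E, G) = -1 + (-E - G) = -1 - E - G)
(√(J(1, x(0)) + (H(-6, 7) + 25)) - 3)*(-148) = (√((-1 - 1*1 - (-16 + 0²)) + ((6 - 1*(-6)) + 25)) - 3)*(-148) = (√((-1 - 1 - (-16 + 0)) + ((6 + 6) + 25)) - 3)*(-148) = (√((-1 - 1 - 1*(-16)) + (12 + 25)) - 3)*(-148) = (√((-1 - 1 + 16) + 37) - 3)*(-148) = (√(14 + 37) - 3)*(-148) = (√51 - 3)*(-148) = (-3 + √51)*(-148) = 444 - 148*√51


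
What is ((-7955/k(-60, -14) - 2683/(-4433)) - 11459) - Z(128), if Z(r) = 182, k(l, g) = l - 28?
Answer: -409609095/35464 ≈ -11550.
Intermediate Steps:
k(l, g) = -28 + l
((-7955/k(-60, -14) - 2683/(-4433)) - 11459) - Z(128) = ((-7955/(-28 - 60) - 2683/(-4433)) - 11459) - 1*182 = ((-7955/(-88) - 2683*(-1/4433)) - 11459) - 182 = ((-7955*(-1/88) + 2683/4433) - 11459) - 182 = ((7955/88 + 2683/4433) - 11459) - 182 = (3227329/35464 - 11459) - 182 = -403154647/35464 - 182 = -409609095/35464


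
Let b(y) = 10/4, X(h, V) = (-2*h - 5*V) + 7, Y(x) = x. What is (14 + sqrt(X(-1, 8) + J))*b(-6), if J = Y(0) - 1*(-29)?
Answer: 35 + 5*I*sqrt(2)/2 ≈ 35.0 + 3.5355*I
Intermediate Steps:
X(h, V) = 7 - 5*V - 2*h (X(h, V) = (-5*V - 2*h) + 7 = 7 - 5*V - 2*h)
b(y) = 5/2 (b(y) = 10*(1/4) = 5/2)
J = 29 (J = 0 - 1*(-29) = 0 + 29 = 29)
(14 + sqrt(X(-1, 8) + J))*b(-6) = (14 + sqrt((7 - 5*8 - 2*(-1)) + 29))*(5/2) = (14 + sqrt((7 - 40 + 2) + 29))*(5/2) = (14 + sqrt(-31 + 29))*(5/2) = (14 + sqrt(-2))*(5/2) = (14 + I*sqrt(2))*(5/2) = 35 + 5*I*sqrt(2)/2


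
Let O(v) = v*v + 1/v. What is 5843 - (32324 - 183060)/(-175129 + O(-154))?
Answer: 136221540985/23317603 ≈ 5842.0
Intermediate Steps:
O(v) = 1/v + v**2 (O(v) = v**2 + 1/v = 1/v + v**2)
5843 - (32324 - 183060)/(-175129 + O(-154)) = 5843 - (32324 - 183060)/(-175129 + (1 + (-154)**3)/(-154)) = 5843 - (-150736)/(-175129 - (1 - 3652264)/154) = 5843 - (-150736)/(-175129 - 1/154*(-3652263)) = 5843 - (-150736)/(-175129 + 3652263/154) = 5843 - (-150736)/(-23317603/154) = 5843 - (-150736)*(-154)/23317603 = 5843 - 1*23213344/23317603 = 5843 - 23213344/23317603 = 136221540985/23317603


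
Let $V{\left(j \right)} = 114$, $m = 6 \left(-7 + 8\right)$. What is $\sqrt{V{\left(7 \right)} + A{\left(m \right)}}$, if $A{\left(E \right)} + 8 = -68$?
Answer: $\sqrt{38} \approx 6.1644$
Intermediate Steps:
$m = 6$ ($m = 6 \cdot 1 = 6$)
$A{\left(E \right)} = -76$ ($A{\left(E \right)} = -8 - 68 = -76$)
$\sqrt{V{\left(7 \right)} + A{\left(m \right)}} = \sqrt{114 - 76} = \sqrt{38}$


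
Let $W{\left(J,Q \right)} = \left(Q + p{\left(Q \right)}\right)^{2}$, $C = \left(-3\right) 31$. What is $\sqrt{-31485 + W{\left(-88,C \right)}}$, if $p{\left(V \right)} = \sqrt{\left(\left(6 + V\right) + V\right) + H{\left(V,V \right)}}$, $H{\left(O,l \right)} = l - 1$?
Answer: $\sqrt{-31485 + \left(-93 + i \sqrt{274}\right)^{2}} \approx 10.104 - 152.36 i$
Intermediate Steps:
$H{\left(O,l \right)} = -1 + l$ ($H{\left(O,l \right)} = l - 1 = -1 + l$)
$C = -93$
$p{\left(V \right)} = \sqrt{5 + 3 V}$ ($p{\left(V \right)} = \sqrt{\left(\left(6 + V\right) + V\right) + \left(-1 + V\right)} = \sqrt{\left(6 + 2 V\right) + \left(-1 + V\right)} = \sqrt{5 + 3 V}$)
$W{\left(J,Q \right)} = \left(Q + \sqrt{5 + 3 Q}\right)^{2}$
$\sqrt{-31485 + W{\left(-88,C \right)}} = \sqrt{-31485 + \left(-93 + \sqrt{5 + 3 \left(-93\right)}\right)^{2}} = \sqrt{-31485 + \left(-93 + \sqrt{5 - 279}\right)^{2}} = \sqrt{-31485 + \left(-93 + \sqrt{-274}\right)^{2}} = \sqrt{-31485 + \left(-93 + i \sqrt{274}\right)^{2}}$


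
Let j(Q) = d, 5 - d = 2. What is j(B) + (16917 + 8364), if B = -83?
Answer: 25284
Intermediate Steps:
d = 3 (d = 5 - 1*2 = 5 - 2 = 3)
j(Q) = 3
j(B) + (16917 + 8364) = 3 + (16917 + 8364) = 3 + 25281 = 25284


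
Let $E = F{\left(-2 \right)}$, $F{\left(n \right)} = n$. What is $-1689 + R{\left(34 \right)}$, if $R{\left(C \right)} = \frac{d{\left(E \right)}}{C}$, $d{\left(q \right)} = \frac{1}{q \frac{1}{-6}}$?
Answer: $- \frac{57423}{34} \approx -1688.9$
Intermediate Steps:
$E = -2$
$d{\left(q \right)} = - \frac{6}{q}$ ($d{\left(q \right)} = \frac{1}{q \left(- \frac{1}{6}\right)} = \frac{1}{\left(- \frac{1}{6}\right) q} = - \frac{6}{q}$)
$R{\left(C \right)} = \frac{3}{C}$ ($R{\left(C \right)} = \frac{\left(-6\right) \frac{1}{-2}}{C} = \frac{\left(-6\right) \left(- \frac{1}{2}\right)}{C} = \frac{3}{C}$)
$-1689 + R{\left(34 \right)} = -1689 + \frac{3}{34} = - \frac{57423}{34}$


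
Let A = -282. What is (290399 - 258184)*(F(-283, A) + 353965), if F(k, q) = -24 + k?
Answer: 11393092470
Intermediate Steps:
(290399 - 258184)*(F(-283, A) + 353965) = (290399 - 258184)*((-24 - 283) + 353965) = 32215*(-307 + 353965) = 32215*353658 = 11393092470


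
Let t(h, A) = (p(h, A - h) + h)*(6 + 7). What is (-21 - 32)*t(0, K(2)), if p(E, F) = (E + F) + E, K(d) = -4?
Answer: 2756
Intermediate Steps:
p(E, F) = F + 2*E
t(h, A) = 13*A + 26*h (t(h, A) = (((A - h) + 2*h) + h)*(6 + 7) = ((A + h) + h)*13 = (A + 2*h)*13 = 13*A + 26*h)
(-21 - 32)*t(0, K(2)) = (-21 - 32)*(13*(-4) + 26*0) = -53*(-52 + 0) = -53*(-52) = 2756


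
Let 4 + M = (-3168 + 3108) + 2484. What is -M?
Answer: -2420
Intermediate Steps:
M = 2420 (M = -4 + ((-3168 + 3108) + 2484) = -4 + (-60 + 2484) = -4 + 2424 = 2420)
-M = -1*2420 = -2420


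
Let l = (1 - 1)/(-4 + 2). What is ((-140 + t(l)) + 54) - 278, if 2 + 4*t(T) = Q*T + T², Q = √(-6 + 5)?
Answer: -729/2 ≈ -364.50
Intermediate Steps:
l = 0 (l = 0/(-2) = 0*(-½) = 0)
Q = I (Q = √(-1) = I ≈ 1.0*I)
t(T) = -½ + T²/4 + I*T/4 (t(T) = -½ + (I*T + T²)/4 = -½ + (T² + I*T)/4 = -½ + (T²/4 + I*T/4) = -½ + T²/4 + I*T/4)
((-140 + t(l)) + 54) - 278 = ((-140 + (-½ + (¼)*0² + (¼)*I*0)) + 54) - 278 = ((-140 + (-½ + (¼)*0 + 0)) + 54) - 278 = ((-140 + (-½ + 0 + 0)) + 54) - 278 = ((-140 - ½) + 54) - 278 = (-281/2 + 54) - 278 = -173/2 - 278 = -729/2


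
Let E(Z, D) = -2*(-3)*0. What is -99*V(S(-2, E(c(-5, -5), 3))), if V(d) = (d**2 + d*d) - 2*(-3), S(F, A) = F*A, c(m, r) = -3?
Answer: -594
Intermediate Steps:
E(Z, D) = 0 (E(Z, D) = 6*0 = 0)
S(F, A) = A*F
V(d) = 6 + 2*d**2 (V(d) = (d**2 + d**2) + 6 = 2*d**2 + 6 = 6 + 2*d**2)
-99*V(S(-2, E(c(-5, -5), 3))) = -99*(6 + 2*(0*(-2))**2) = -99*(6 + 2*0**2) = -99*(6 + 2*0) = -99*(6 + 0) = -99*6 = -594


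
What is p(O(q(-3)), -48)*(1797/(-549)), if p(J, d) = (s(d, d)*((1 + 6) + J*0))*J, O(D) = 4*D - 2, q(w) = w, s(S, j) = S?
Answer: -939232/61 ≈ -15397.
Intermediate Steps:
O(D) = -2 + 4*D
p(J, d) = 7*J*d (p(J, d) = (d*((1 + 6) + J*0))*J = (d*(7 + 0))*J = (d*7)*J = (7*d)*J = 7*J*d)
p(O(q(-3)), -48)*(1797/(-549)) = (7*(-2 + 4*(-3))*(-48))*(1797/(-549)) = (7*(-2 - 12)*(-48))*(1797*(-1/549)) = (7*(-14)*(-48))*(-599/183) = 4704*(-599/183) = -939232/61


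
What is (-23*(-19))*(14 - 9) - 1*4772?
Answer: -2587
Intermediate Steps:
(-23*(-19))*(14 - 9) - 1*4772 = 437*5 - 4772 = 2185 - 4772 = -2587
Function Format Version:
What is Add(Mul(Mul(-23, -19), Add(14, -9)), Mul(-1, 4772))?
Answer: -2587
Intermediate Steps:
Add(Mul(Mul(-23, -19), Add(14, -9)), Mul(-1, 4772)) = Add(Mul(437, 5), -4772) = Add(2185, -4772) = -2587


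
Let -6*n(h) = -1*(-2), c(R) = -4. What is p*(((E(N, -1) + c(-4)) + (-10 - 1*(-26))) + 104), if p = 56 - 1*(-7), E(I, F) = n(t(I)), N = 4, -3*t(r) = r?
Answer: 7287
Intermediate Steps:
t(r) = -r/3
n(h) = -⅓ (n(h) = -(-1)*(-2)/6 = -⅙*2 = -⅓)
E(I, F) = -⅓
p = 63 (p = 56 + 7 = 63)
p*(((E(N, -1) + c(-4)) + (-10 - 1*(-26))) + 104) = 63*(((-⅓ - 4) + (-10 - 1*(-26))) + 104) = 63*((-13/3 + (-10 + 26)) + 104) = 63*((-13/3 + 16) + 104) = 63*(35/3 + 104) = 63*(347/3) = 7287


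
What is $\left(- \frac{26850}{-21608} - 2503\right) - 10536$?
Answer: $- \frac{140859931}{10804} \approx -13038.0$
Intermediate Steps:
$\left(- \frac{26850}{-21608} - 2503\right) - 10536 = \left(\left(-26850\right) \left(- \frac{1}{21608}\right) - 2503\right) - 10536 = \left(\frac{13425}{10804} - 2503\right) - 10536 = - \frac{27028987}{10804} - 10536 = - \frac{140859931}{10804}$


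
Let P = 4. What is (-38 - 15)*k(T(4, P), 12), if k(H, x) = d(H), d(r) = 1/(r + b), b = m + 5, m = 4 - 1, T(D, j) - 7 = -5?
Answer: -53/10 ≈ -5.3000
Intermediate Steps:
T(D, j) = 2 (T(D, j) = 7 - 5 = 2)
m = 3
b = 8 (b = 3 + 5 = 8)
d(r) = 1/(8 + r) (d(r) = 1/(r + 8) = 1/(8 + r))
k(H, x) = 1/(8 + H)
(-38 - 15)*k(T(4, P), 12) = (-38 - 15)/(8 + 2) = -53/10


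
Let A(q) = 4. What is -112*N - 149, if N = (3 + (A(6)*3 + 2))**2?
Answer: -32517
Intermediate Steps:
N = 289 (N = (3 + (4*3 + 2))**2 = (3 + (12 + 2))**2 = (3 + 14)**2 = 17**2 = 289)
-112*N - 149 = -112*289 - 149 = -32368 - 149 = -32517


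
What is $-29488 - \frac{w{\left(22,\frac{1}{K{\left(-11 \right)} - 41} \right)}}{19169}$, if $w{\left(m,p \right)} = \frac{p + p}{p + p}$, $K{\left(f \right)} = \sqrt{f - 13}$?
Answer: $- \frac{565255473}{19169} \approx -29488.0$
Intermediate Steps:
$K{\left(f \right)} = \sqrt{-13 + f}$
$w{\left(m,p \right)} = 1$ ($w{\left(m,p \right)} = \frac{2 p}{2 p} = 2 p \frac{1}{2 p} = 1$)
$-29488 - \frac{w{\left(22,\frac{1}{K{\left(-11 \right)} - 41} \right)}}{19169} = -29488 - 1 \cdot \frac{1}{19169} = -29488 - \frac{1}{19169} = - \frac{565255473}{19169}$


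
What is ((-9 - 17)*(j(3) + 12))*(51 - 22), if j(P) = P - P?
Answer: -9048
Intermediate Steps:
j(P) = 0
((-9 - 17)*(j(3) + 12))*(51 - 22) = ((-9 - 17)*(0 + 12))*(51 - 22) = -26*12*29 = -312*29 = -9048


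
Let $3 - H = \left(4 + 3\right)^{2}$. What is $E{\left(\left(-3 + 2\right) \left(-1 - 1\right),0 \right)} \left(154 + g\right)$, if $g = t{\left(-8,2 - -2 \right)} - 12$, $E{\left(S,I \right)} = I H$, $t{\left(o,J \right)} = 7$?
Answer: $0$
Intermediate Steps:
$H = -46$ ($H = 3 - \left(4 + 3\right)^{2} = 3 - 7^{2} = 3 - 49 = -46$)
$E{\left(S,I \right)} = - 46 I$ ($E{\left(S,I \right)} = I \left(-46\right) = - 46 I$)
$g = -5$ ($g = 7 - 12 = -5$)
$E{\left(\left(-3 + 2\right) \left(-1 - 1\right),0 \right)} \left(154 + g\right) = \left(-46\right) 0 \left(154 - 5\right) = 0 \cdot 149 = 0$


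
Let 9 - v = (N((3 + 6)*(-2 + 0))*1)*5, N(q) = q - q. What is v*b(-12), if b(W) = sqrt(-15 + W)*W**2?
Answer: 3888*I*sqrt(3) ≈ 6734.2*I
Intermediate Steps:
N(q) = 0
b(W) = W**2*sqrt(-15 + W)
v = 9 (v = 9 - 0*1*5 = 9 - 0*5 = 9 - 1*0 = 9 + 0 = 9)
v*b(-12) = 9*((-12)**2*sqrt(-15 - 12)) = 9*(144*sqrt(-27)) = 9*(144*(3*I*sqrt(3))) = 9*(432*I*sqrt(3)) = 3888*I*sqrt(3)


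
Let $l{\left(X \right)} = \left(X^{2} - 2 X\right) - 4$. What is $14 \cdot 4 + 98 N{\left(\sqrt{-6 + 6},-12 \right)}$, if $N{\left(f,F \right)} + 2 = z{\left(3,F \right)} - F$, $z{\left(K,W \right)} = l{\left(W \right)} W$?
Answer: $-191828$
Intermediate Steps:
$l{\left(X \right)} = -4 + X^{2} - 2 X$
$z{\left(K,W \right)} = W \left(-4 + W^{2} - 2 W\right)$ ($z{\left(K,W \right)} = \left(-4 + W^{2} - 2 W\right) W = W \left(-4 + W^{2} - 2 W\right)$)
$N{\left(f,F \right)} = -2 - F + F \left(-4 + F^{2} - 2 F\right)$ ($N{\left(f,F \right)} = -2 + \left(F \left(-4 + F^{2} - 2 F\right) - F\right) = -2 + \left(- F + F \left(-4 + F^{2} - 2 F\right)\right) = -2 - F + F \left(-4 + F^{2} - 2 F\right)$)
$14 \cdot 4 + 98 N{\left(\sqrt{-6 + 6},-12 \right)} = 14 \cdot 4 + 98 \left(-2 + \left(-12\right)^{3} - -60 - 2 \left(-12\right)^{2}\right) = 56 + 98 \left(-2 - 1728 + 60 - 288\right) = 56 + 98 \left(-1958\right) = 56 - 191884 = -191828$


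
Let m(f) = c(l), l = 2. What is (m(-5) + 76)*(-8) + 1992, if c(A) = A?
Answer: 1368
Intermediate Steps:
m(f) = 2
(m(-5) + 76)*(-8) + 1992 = (2 + 76)*(-8) + 1992 = 78*(-8) + 1992 = -624 + 1992 = 1368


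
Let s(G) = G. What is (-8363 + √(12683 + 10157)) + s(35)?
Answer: -8328 + 2*√5710 ≈ -8176.9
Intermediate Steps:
(-8363 + √(12683 + 10157)) + s(35) = (-8363 + √(12683 + 10157)) + 35 = (-8363 + √22840) + 35 = (-8363 + 2*√5710) + 35 = -8328 + 2*√5710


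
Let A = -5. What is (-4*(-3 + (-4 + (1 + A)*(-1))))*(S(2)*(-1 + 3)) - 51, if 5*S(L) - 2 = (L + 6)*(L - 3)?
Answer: -399/5 ≈ -79.800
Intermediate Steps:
S(L) = 2/5 + (-3 + L)*(6 + L)/5 (S(L) = 2/5 + ((L + 6)*(L - 3))/5 = 2/5 + ((6 + L)*(-3 + L))/5 = 2/5 + ((-3 + L)*(6 + L))/5 = 2/5 + (-3 + L)*(6 + L)/5)
(-4*(-3 + (-4 + (1 + A)*(-1))))*(S(2)*(-1 + 3)) - 51 = (-4*(-3 + (-4 + (1 - 5)*(-1))))*((-16/5 + (1/5)*2**2 + (3/5)*2)*(-1 + 3)) - 51 = (-4*(-3 + (-4 - 4*(-1))))*((-16/5 + (1/5)*4 + 6/5)*2) - 51 = (-4*(-3 + (-4 + 4)))*((-16/5 + 4/5 + 6/5)*2) - 51 = (-4*(-3 + 0))*(-6/5*2) - 51 = -4*(-3)*(-12/5) - 51 = 12*(-12/5) - 51 = -144/5 - 51 = -399/5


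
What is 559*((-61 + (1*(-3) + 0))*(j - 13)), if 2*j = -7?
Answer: 590304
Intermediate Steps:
j = -7/2 (j = (1/2)*(-7) = -7/2 ≈ -3.5000)
559*((-61 + (1*(-3) + 0))*(j - 13)) = 559*((-61 + (1*(-3) + 0))*(-7/2 - 13)) = 559*((-61 + (-3 + 0))*(-33/2)) = 559*((-61 - 3)*(-33/2)) = 559*(-64*(-33/2)) = 559*1056 = 590304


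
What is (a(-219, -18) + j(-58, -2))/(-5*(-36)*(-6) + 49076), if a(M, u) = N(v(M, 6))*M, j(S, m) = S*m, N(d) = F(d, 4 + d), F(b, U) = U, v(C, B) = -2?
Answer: -161/23998 ≈ -0.0067089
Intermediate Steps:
N(d) = 4 + d
a(M, u) = 2*M (a(M, u) = (4 - 2)*M = 2*M)
(a(-219, -18) + j(-58, -2))/(-5*(-36)*(-6) + 49076) = (2*(-219) - 58*(-2))/(-5*(-36)*(-6) + 49076) = (-438 + 116)/(180*(-6) + 49076) = -322/(-1080 + 49076) = -322/47996 = -322*1/47996 = -161/23998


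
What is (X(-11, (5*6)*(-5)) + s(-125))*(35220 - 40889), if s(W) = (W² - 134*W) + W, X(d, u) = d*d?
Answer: -183511199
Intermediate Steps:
X(d, u) = d²
s(W) = W² - 133*W
(X(-11, (5*6)*(-5)) + s(-125))*(35220 - 40889) = ((-11)² - 125*(-133 - 125))*(35220 - 40889) = (121 - 125*(-258))*(-5669) = (121 + 32250)*(-5669) = 32371*(-5669) = -183511199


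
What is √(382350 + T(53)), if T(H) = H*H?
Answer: √385159 ≈ 620.61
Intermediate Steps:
T(H) = H²
√(382350 + T(53)) = √(382350 + 53²) = √(382350 + 2809) = √385159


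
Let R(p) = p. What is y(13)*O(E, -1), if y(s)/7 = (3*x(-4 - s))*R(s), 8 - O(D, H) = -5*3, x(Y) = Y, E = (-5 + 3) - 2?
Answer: -106743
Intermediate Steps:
E = -4 (E = -2 - 2 = -4)
O(D, H) = 23 (O(D, H) = 8 - (-5)*3 = 8 - 1*(-15) = 8 + 15 = 23)
y(s) = 7*s*(-12 - 3*s) (y(s) = 7*((3*(-4 - s))*s) = 7*((-12 - 3*s)*s) = 7*(s*(-12 - 3*s)) = 7*s*(-12 - 3*s))
y(13)*O(E, -1) = -21*13*(4 + 13)*23 = -21*13*17*23 = -4641*23 = -106743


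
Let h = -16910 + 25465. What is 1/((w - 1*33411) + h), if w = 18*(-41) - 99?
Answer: -1/25693 ≈ -3.8921e-5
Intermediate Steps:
w = -837 (w = -738 - 99 = -837)
h = 8555
1/((w - 1*33411) + h) = 1/((-837 - 1*33411) + 8555) = 1/((-837 - 33411) + 8555) = 1/(-34248 + 8555) = 1/(-25693) = -1/25693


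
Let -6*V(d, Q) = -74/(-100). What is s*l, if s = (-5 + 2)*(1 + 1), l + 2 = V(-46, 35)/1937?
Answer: 1162237/96850 ≈ 12.000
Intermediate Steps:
V(d, Q) = -37/300 (V(d, Q) = -(-37)/(3*(-100)) = -(-37)*(-1)/(3*100) = -⅙*37/50 = -37/300)
l = -1162237/581100 (l = -2 - 37/300/1937 = -2 - 37/300*1/1937 = -2 - 37/581100 = -1162237/581100 ≈ -2.0001)
s = -6 (s = -3*2 = -6)
s*l = -6*(-1162237/581100) = 1162237/96850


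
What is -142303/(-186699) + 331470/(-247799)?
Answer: -26622576433/46263825501 ≈ -0.57545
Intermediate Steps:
-142303/(-186699) + 331470/(-247799) = -142303*(-1/186699) + 331470*(-1/247799) = 142303/186699 - 331470/247799 = -26622576433/46263825501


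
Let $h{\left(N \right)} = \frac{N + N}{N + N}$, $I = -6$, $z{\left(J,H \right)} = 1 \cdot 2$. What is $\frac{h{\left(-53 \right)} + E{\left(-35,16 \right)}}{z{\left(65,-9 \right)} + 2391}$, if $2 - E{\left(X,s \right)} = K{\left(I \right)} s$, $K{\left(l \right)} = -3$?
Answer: $\frac{51}{2393} \approx 0.021312$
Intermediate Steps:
$z{\left(J,H \right)} = 2$
$h{\left(N \right)} = 1$ ($h{\left(N \right)} = \frac{2 N}{2 N} = 2 N \frac{1}{2 N} = 1$)
$E{\left(X,s \right)} = 2 + 3 s$ ($E{\left(X,s \right)} = 2 - - 3 s = 2 + 3 s$)
$\frac{h{\left(-53 \right)} + E{\left(-35,16 \right)}}{z{\left(65,-9 \right)} + 2391} = \frac{1 + \left(2 + 3 \cdot 16\right)}{2 + 2391} = \frac{1 + \left(2 + 48\right)}{2393} = \left(1 + 50\right) \frac{1}{2393} = 51 \cdot \frac{1}{2393} = \frac{51}{2393}$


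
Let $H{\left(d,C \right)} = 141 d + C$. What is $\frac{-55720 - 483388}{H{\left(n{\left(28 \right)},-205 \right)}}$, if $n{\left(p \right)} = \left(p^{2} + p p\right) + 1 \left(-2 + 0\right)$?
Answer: $- \frac{539108}{220601} \approx -2.4438$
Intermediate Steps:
$n{\left(p \right)} = -2 + 2 p^{2}$ ($n{\left(p \right)} = \left(p^{2} + p^{2}\right) + 1 \left(-2\right) = 2 p^{2} - 2 = -2 + 2 p^{2}$)
$H{\left(d,C \right)} = C + 141 d$
$\frac{-55720 - 483388}{H{\left(n{\left(28 \right)},-205 \right)}} = \frac{-55720 - 483388}{-205 + 141 \left(-2 + 2 \cdot 28^{2}\right)} = \frac{-55720 - 483388}{-205 + 141 \left(-2 + 2 \cdot 784\right)} = - \frac{539108}{-205 + 141 \left(-2 + 1568\right)} = - \frac{539108}{-205 + 141 \cdot 1566} = - \frac{539108}{-205 + 220806} = - \frac{539108}{220601}$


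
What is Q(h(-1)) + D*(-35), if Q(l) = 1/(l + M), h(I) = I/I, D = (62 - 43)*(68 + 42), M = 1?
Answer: -146299/2 ≈ -73150.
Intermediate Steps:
D = 2090 (D = 19*110 = 2090)
h(I) = 1
Q(l) = 1/(1 + l) (Q(l) = 1/(l + 1) = 1/(1 + l))
Q(h(-1)) + D*(-35) = 1/(1 + 1) + 2090*(-35) = 1/2 - 73150 = -146299/2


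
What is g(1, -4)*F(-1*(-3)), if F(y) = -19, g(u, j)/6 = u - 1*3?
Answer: 228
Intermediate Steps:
g(u, j) = -18 + 6*u (g(u, j) = 6*(u - 1*3) = 6*(u - 3) = 6*(-3 + u) = -18 + 6*u)
g(1, -4)*F(-1*(-3)) = (-18 + 6*1)*(-19) = (-18 + 6)*(-19) = -12*(-19) = 228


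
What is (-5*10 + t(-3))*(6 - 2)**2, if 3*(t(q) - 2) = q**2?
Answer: -720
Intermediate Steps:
t(q) = 2 + q**2/3
(-5*10 + t(-3))*(6 - 2)**2 = (-5*10 + (2 + (1/3)*(-3)**2))*(6 - 2)**2 = (-50 + (2 + (1/3)*9))*4**2 = (-50 + (2 + 3))*16 = (-50 + 5)*16 = -45*16 = -720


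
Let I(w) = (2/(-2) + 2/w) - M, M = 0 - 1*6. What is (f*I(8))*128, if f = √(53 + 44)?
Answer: 672*√97 ≈ 6618.4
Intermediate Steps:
M = -6 (M = 0 - 6 = -6)
I(w) = 5 + 2/w (I(w) = (2/(-2) + 2/w) - 1*(-6) = (2*(-½) + 2/w) + 6 = (-1 + 2/w) + 6 = 5 + 2/w)
f = √97 ≈ 9.8489
(f*I(8))*128 = (√97*(5 + 2/8))*128 = (√97*(5 + 2*(⅛)))*128 = (√97*(5 + ¼))*128 = (√97*(21/4))*128 = (21*√97/4)*128 = 672*√97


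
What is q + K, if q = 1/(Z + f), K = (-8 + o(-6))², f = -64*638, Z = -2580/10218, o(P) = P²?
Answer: 54517261881/69537326 ≈ 784.00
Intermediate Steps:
Z = -430/1703 (Z = -2580*1/10218 = -430/1703 ≈ -0.25250)
f = -40832
K = 784 (K = (-8 + (-6)²)² = (-8 + 36)² = 28² = 784)
q = -1703/69537326 (q = 1/(-430/1703 - 40832) = 1/(-69537326/1703) = -1703/69537326 ≈ -2.4490e-5)
q + K = -1703/69537326 + 784 = 54517261881/69537326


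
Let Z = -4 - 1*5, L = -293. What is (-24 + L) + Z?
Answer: -326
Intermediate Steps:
Z = -9 (Z = -4 - 5 = -9)
(-24 + L) + Z = (-24 - 293) - 9 = -317 - 9 = -326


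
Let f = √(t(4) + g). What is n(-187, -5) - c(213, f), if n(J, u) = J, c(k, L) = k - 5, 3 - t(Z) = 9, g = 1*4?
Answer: -395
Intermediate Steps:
g = 4
t(Z) = -6 (t(Z) = 3 - 1*9 = 3 - 9 = -6)
f = I*√2 (f = √(-6 + 4) = √(-2) = I*√2 ≈ 1.4142*I)
c(k, L) = -5 + k
n(-187, -5) - c(213, f) = -187 - (-5 + 213) = -187 - 1*208 = -187 - 208 = -395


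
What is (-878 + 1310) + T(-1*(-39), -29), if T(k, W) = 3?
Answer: 435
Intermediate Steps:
(-878 + 1310) + T(-1*(-39), -29) = (-878 + 1310) + 3 = 432 + 3 = 435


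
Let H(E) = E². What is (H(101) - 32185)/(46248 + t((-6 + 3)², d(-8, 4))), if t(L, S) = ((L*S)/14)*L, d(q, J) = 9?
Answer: -102592/216067 ≈ -0.47482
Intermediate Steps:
t(L, S) = S*L²/14 (t(L, S) = ((L*S)*(1/14))*L = (L*S/14)*L = S*L²/14)
(H(101) - 32185)/(46248 + t((-6 + 3)², d(-8, 4))) = (101² - 32185)/(46248 + (1/14)*9*((-6 + 3)²)²) = (10201 - 32185)/(46248 + (1/14)*9*((-3)²)²) = -21984/(46248 + (1/14)*9*9²) = -21984/(46248 + (1/14)*9*81) = -21984/(46248 + 729/14) = -21984/648201/14 = -21984*14/648201 = -102592/216067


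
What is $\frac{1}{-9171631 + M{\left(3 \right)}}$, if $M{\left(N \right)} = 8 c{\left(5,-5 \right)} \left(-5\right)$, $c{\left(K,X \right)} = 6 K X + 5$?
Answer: $- \frac{1}{9165831} \approx -1.091 \cdot 10^{-7}$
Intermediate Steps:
$c{\left(K,X \right)} = 5 + 6 K X$ ($c{\left(K,X \right)} = 6 K X + 5 = 5 + 6 K X$)
$M{\left(N \right)} = 5800$ ($M{\left(N \right)} = 8 \left(5 + 6 \cdot 5 \left(-5\right)\right) \left(-5\right) = 8 \left(5 - 150\right) \left(-5\right) = 8 \left(-145\right) \left(-5\right) = \left(-1160\right) \left(-5\right) = 5800$)
$\frac{1}{-9171631 + M{\left(3 \right)}} = \frac{1}{-9171631 + 5800} = \frac{1}{-9165831} = - \frac{1}{9165831}$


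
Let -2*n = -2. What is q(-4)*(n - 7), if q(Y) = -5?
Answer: 30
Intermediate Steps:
n = 1 (n = -1/2*(-2) = 1)
q(-4)*(n - 7) = -5*(1 - 7) = -5*(-6) = 30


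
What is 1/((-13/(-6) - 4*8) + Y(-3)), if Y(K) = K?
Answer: -6/197 ≈ -0.030457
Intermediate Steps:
1/((-13/(-6) - 4*8) + Y(-3)) = 1/((-13/(-6) - 4*8) - 3) = 1/((-13*(-1/6) - 32) - 3) = 1/((13/6 - 32) - 3) = 1/(-179/6 - 3) = 1/(-197/6) = -6/197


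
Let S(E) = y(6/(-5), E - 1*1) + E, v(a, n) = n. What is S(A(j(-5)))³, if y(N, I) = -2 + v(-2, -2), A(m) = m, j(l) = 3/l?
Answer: -12167/125 ≈ -97.336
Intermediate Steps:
y(N, I) = -4 (y(N, I) = -2 - 2 = -4)
S(E) = -4 + E
S(A(j(-5)))³ = (-4 + 3/(-5))³ = (-4 + 3*(-⅕))³ = (-4 - ⅗)³ = (-23/5)³ = -12167/125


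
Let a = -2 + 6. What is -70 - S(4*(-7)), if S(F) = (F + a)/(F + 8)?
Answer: -356/5 ≈ -71.200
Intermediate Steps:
a = 4
S(F) = (4 + F)/(8 + F) (S(F) = (F + 4)/(F + 8) = (4 + F)/(8 + F))
-70 - S(4*(-7)) = -70 - (4 + 4*(-7))/(8 + 4*(-7)) = -70 - (4 - 28)/(8 - 28) = -70 - (-24)/(-20) = -70 - (-1)*(-24)/20 = -70 - 1*6/5 = -70 - 6/5 = -356/5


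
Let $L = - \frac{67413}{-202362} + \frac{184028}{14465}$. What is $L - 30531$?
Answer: $- \frac{29777033272683}{975722110} \approx -30518.0$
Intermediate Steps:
$L = \frac{12738467727}{975722110}$ ($L = \left(-67413\right) \left(- \frac{1}{202362}\right) + 184028 \cdot \frac{1}{14465} = \frac{22471}{67454} + \frac{184028}{14465} = \frac{12738467727}{975722110} \approx 13.055$)
$L - 30531 = \frac{12738467727}{975722110} - 30531 = - \frac{29777033272683}{975722110}$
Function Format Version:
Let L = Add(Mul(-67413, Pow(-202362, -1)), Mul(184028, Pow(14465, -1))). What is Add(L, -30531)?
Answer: Rational(-29777033272683, 975722110) ≈ -30518.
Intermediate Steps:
L = Rational(12738467727, 975722110) (L = Add(Mul(-67413, Rational(-1, 202362)), Mul(184028, Rational(1, 14465))) = Add(Rational(22471, 67454), Rational(184028, 14465)) = Rational(12738467727, 975722110) ≈ 13.055)
Add(L, -30531) = Add(Rational(12738467727, 975722110), -30531) = Rational(-29777033272683, 975722110)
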